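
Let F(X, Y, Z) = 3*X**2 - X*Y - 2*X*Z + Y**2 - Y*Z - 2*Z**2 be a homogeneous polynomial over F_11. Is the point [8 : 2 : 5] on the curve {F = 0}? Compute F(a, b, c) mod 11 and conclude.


F(8,2,5) ≡ 7 (mod 11); P is NOT on the curve.

Evaluate F(8, 2, 5) term-by-term (mod 11).
  3*X**2 ↦ 3·64·1·1 = 192
  -X*Y ↦ -1·8·2·1 = -16
  -2*X*Z ↦ -2·8·1·5 = -80
  Y**2 ↦ 1·1·4·1 = 4
  -Y*Z ↦ -1·1·2·5 = -10
  -2*Z**2 ↦ -2·1·1·25 = -50
Sum: F(8, 2, 5) = (192) + (-16) + (-80) + (4) + (-10) + (-50) = 40.
Reducing mod 11: 40 ≡ 7 (mod 11).
Since F(a, b, c) ≡ 7 ≠ 0 (mod 11), P does NOT lie on the curve.


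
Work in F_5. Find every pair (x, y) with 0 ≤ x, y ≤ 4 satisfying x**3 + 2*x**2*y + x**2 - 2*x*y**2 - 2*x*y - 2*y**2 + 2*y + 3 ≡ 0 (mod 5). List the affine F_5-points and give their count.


Affine F_5-points: {(1, 0), (1, 3), (2, 0), (2, 1), (3, 1), (3, 2), (4, 2)}; count = 7.

For each of the 25 pairs (x, y) ∈ F_5², evaluate f(x, y) mod 5. Record the zeros.
  x = 0: [0↦3, 1↦3, 2↦4, 3↦1, 4↦4]  zeros at y ∈ ∅
  x = 1: [0↦0, 1↦3, 2↦3, 3↦0, 4↦4]  zeros at y ∈ {0, 3}
  x = 2: [0↦0, 1↦0, 2↦3, 3↦4, 4↦3]  zeros at y ∈ {0, 1}
  x = 3: [0↦4, 1↦0, 2↦0, 3↦4, 4↦2]  zeros at y ∈ {1, 2}
  x = 4: [0↦3, 1↦4, 2↦0, 3↦1, 4↦2]  zeros at y ∈ {2}
Collecting zeros: affine points = {(1, 0), (1, 3), (2, 0), (2, 1), (3, 1), (3, 2), (4, 2)}.
Total count |C(F_5)_aff| = 7.


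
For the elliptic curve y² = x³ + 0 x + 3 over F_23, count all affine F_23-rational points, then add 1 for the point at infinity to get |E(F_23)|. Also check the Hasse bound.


Affine points = {(0, 7), (0, 16), (1, 2), (1, 21), (5, 6), (5, 17), (6, 9), (6, 14), (7, 1), (7, 22), (8, 3), (8, 20), (11, 0), (12, 11), (12, 12), (18, 4), (18, 19), (19, 10), (19, 13), (21, 8), (21, 15), (22, 5), (22, 18)}; affine count = 23; |E(F_23)| = 24.

Discriminant check: Δ ∝ 4a³ + 27b² = 4·0³ + 27·3² = 4·0 + 27·9 ≡ 13 (mod 23). Nonzero ⇒ E is nonsingular.
For each x ∈ F_23, compute rhs = x³ + 0·x + 3 mod 23, then count y ∈ F_23 with y² ≡ rhs.
  x = 0: rhs = 3, matching y values: 7, 16 (2 points).
  x = 1: rhs = 4, matching y values: 2, 21 (2 points).
  x = 2: rhs = 11, matching y values: none (0 points).
  x = 3: rhs = 7, matching y values: none (0 points).
  x = 4: rhs = 21, matching y values: none (0 points).
  x = 5: rhs = 13, matching y values: 6, 17 (2 points).
  x = 6: rhs = 12, matching y values: 9, 14 (2 points).
  x = 7: rhs = 1, matching y values: 1, 22 (2 points).
  x = 8: rhs = 9, matching y values: 3, 20 (2 points).
  x = 9: rhs = 19, matching y values: none (0 points).
  x = 10: rhs = 14, matching y values: none (0 points).
  x = 11: rhs = 0, matching y values: 0 (1 points).
  x = 12: rhs = 6, matching y values: 11, 12 (2 points).
  x = 13: rhs = 15, matching y values: none (0 points).
  x = 14: rhs = 10, matching y values: none (0 points).
  x = 15: rhs = 20, matching y values: none (0 points).
  x = 16: rhs = 5, matching y values: none (0 points).
  x = 17: rhs = 17, matching y values: none (0 points).
  x = 18: rhs = 16, matching y values: 4, 19 (2 points).
  x = 19: rhs = 8, matching y values: 10, 13 (2 points).
  x = 20: rhs = 22, matching y values: none (0 points).
  x = 21: rhs = 18, matching y values: 8, 15 (2 points).
  x = 22: rhs = 2, matching y values: 5, 18 (2 points).
Total affine count: 23.
Full point count |E(F_23)| = 23 + 1 = 24.
Hasse bound: |24 − (23+1)| = |0| = 0 ≤ 2√23 ≈ 9.5917 ✓.


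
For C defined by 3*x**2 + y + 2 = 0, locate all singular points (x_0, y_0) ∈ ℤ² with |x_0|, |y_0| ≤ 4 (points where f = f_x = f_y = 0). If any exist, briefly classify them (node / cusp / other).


No singular points in the scanned grid; C is smooth there.

Compute partial derivatives:
  f_x = 6*x.
  f_y = 1.
f_y = 1 is a nonzero constant, so f_y never vanishes: no point (x, y) can satisfy f = f_x = f_y = 0. In particular no (x, y) ∈ {−4, ..., 4}² is singular; the curve is smooth.


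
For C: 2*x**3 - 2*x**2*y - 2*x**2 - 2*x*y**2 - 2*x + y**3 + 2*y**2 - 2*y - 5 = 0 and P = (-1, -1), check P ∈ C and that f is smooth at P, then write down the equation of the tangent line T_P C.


Tangent line at P: 2*x - 9*y - 7 = 0.

Step 1: f(-1, -1) = 0, so P lies on C.
Step 2: partial derivatives
  f_x(x, y) = 6*x**2 - 4*x*y - 4*x - 2*y**2 - 2, f_y(x, y) = -2*x**2 - 4*x*y + 3*y**2 + 4*y - 2.
  f_x(P) = 2, f_y(P) = -9 (gradient nonzero, so P is smooth).
Step 3: tangent line at P: 2·(x − -1) + -9·(y − -1) = 0.
Expanding: 2*x - 9*y - 7 = 0.


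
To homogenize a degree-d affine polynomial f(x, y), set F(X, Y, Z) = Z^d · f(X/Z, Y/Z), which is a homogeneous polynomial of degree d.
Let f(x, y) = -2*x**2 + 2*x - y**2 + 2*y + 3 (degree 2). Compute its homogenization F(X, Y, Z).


F(X, Y, Z) = -2*X**2 + 2*X*Z - Y**2 + 2*Y*Z + 3*Z**2

deg(f) = 2.
Substitute x = X/Z, y = Y/Z into f, then multiply by Z^2.
  monomial -2·x^2·y^0 ↦ -2·X^2·Y^0·Z^0.
  monomial 2·x^1·y^0 ↦ 2·X^1·Y^0·Z^1.
  monomial -1·x^0·y^2 ↦ -1·X^0·Y^2·Z^0.
  monomial 2·x^0·y^1 ↦ 2·X^0·Y^1·Z^1.
  monomial 3·x^0·y^0 ↦ 3·X^0·Y^0·Z^2.
Collecting: F(X, Y, Z) = -2*X**2 + 2*X*Z - Y**2 + 2*Y*Z + 3*Z**2.


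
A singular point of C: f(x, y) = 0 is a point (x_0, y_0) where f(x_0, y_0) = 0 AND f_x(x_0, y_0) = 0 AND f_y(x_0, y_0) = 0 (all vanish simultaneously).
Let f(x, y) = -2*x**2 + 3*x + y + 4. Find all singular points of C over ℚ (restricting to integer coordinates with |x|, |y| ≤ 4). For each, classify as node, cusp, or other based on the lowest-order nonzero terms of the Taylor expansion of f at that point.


No singular points in the scanned grid; C is smooth there.

Compute partial derivatives:
  f_x = 3 - 4*x.
  f_y = 1.
f_y = 1 is a nonzero constant, so f_y never vanishes: no point (x, y) can satisfy f = f_x = f_y = 0. In particular no (x, y) ∈ {−4, ..., 4}² is singular; the curve is smooth.


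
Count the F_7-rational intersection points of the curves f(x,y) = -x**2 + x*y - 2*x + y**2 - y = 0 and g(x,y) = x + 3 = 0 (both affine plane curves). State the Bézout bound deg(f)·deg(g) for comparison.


Common zeros: {(4, 2)}; count = 1; Bézout bound = 2.

deg(f) = 2, deg(g) = 1, so Bézout bound = 2.
Scan x ∈ F_7. For each x, list the y ∈ F_7 with f(x, y) ≡ 0 and those with g(x, y) ≡ 0 (mod 7); the common zeros in that column are the intersection.
  x = 0: f ≡ 0 at y ∈ {0, 1}; g ≡ 0 at y ∈ ∅; common: ∅.
  x = 1: f ≡ 0 at y ∈ ∅; g ≡ 0 at y ∈ ∅; common: ∅.
  x = 2: f ≡ 0 at y ∈ ∅; g ≡ 0 at y ∈ ∅; common: ∅.
  x = 3: f ≡ 0 at y ∈ {2, 3}; g ≡ 0 at y ∈ ∅; common: ∅.
  x = 4: f ≡ 0 at y ∈ {2}; g ≡ 0 at y ∈ {0, 1, 2, 3, 4, 5, 6}; common: {2}.
  x = 5: f ≡ 0 at y ∈ {0, 3}; g ≡ 0 at y ∈ ∅; common: ∅.
  x = 6: f ≡ 0 at y ∈ {1}; g ≡ 0 at y ∈ ∅; common: ∅.
Collecting: common zeros = {(4, 2)}, so the count is 1.
Comparison with the Bézout bound: 1 ≤ 2 = deg(f)·deg(g), as expected for curves with no common component (the affine F_7-count falls short of the bound because intersections may lie at infinity, over extension fields, or carry multiplicity).


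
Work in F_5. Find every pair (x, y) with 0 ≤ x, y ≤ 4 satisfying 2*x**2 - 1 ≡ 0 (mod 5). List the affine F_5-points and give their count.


Affine F_5-points: ∅; count = 0.

For each of the 25 pairs (x, y) ∈ F_5², evaluate f(x, y) mod 5. Record the zeros.
  x = 0: [0↦4, 1↦4, 2↦4, 3↦4, 4↦4]  zeros at y ∈ ∅
  x = 1: [0↦1, 1↦1, 2↦1, 3↦1, 4↦1]  zeros at y ∈ ∅
  x = 2: [0↦2, 1↦2, 2↦2, 3↦2, 4↦2]  zeros at y ∈ ∅
  x = 3: [0↦2, 1↦2, 2↦2, 3↦2, 4↦2]  zeros at y ∈ ∅
  x = 4: [0↦1, 1↦1, 2↦1, 3↦1, 4↦1]  zeros at y ∈ ∅
Collecting zeros: affine points = ∅.
Total count |C(F_5)_aff| = 0.


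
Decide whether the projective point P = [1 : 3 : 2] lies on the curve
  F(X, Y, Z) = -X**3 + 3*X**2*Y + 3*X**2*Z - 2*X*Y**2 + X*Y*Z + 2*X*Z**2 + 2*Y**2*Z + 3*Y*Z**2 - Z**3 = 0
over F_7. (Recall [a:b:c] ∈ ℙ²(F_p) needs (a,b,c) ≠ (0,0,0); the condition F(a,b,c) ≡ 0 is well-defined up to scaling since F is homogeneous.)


F(1,3,2) ≡ 4 (mod 7); P is NOT on the curve.

Evaluate F(1, 3, 2) term-by-term (mod 7).
  -X**3 ↦ -1·1·1·1 = -1
  3*X**2*Y ↦ 3·1·3·1 = 9
  3*X**2*Z ↦ 3·1·1·2 = 6
  -2*X*Y**2 ↦ -2·1·9·1 = -18
  X*Y*Z ↦ 1·1·3·2 = 6
  2*X*Z**2 ↦ 2·1·1·4 = 8
  2*Y**2*Z ↦ 2·1·9·2 = 36
  3*Y*Z**2 ↦ 3·1·3·4 = 36
  -Z**3 ↦ -1·1·1·8 = -8
Sum: F(1, 3, 2) = (-1) + (9) + (6) + (-18) + (6) + (8) + (36) + (36) + (-8) = 74.
Reducing mod 7: 74 ≡ 4 (mod 7).
Since F(a, b, c) ≡ 4 ≠ 0 (mod 7), P does NOT lie on the curve.


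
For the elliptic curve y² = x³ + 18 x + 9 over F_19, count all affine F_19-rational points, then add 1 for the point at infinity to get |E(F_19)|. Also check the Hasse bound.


Affine points = {(0, 3), (0, 16), (1, 3), (1, 16), (8, 0), (9, 8), (9, 11), (10, 7), (10, 12), (15, 5), (15, 14), (16, 2), (16, 17), (18, 3), (18, 16)}; affine count = 15; |E(F_19)| = 16.

Discriminant check: Δ ∝ 4a³ + 27b² = 4·18³ + 27·9² = 4·5832 + 27·81 ≡ 17 (mod 19). Nonzero ⇒ E is nonsingular.
For each x ∈ F_19, compute rhs = x³ + 18·x + 9 mod 19, then count y ∈ F_19 with y² ≡ rhs.
  x = 0: rhs = 9, matching y values: 3, 16 (2 points).
  x = 1: rhs = 9, matching y values: 3, 16 (2 points).
  x = 2: rhs = 15, matching y values: none (0 points).
  x = 3: rhs = 14, matching y values: none (0 points).
  x = 4: rhs = 12, matching y values: none (0 points).
  x = 5: rhs = 15, matching y values: none (0 points).
  x = 6: rhs = 10, matching y values: none (0 points).
  x = 7: rhs = 3, matching y values: none (0 points).
  x = 8: rhs = 0, matching y values: 0 (1 points).
  x = 9: rhs = 7, matching y values: 8, 11 (2 points).
  x = 10: rhs = 11, matching y values: 7, 12 (2 points).
  x = 11: rhs = 18, matching y values: none (0 points).
  x = 12: rhs = 15, matching y values: none (0 points).
  x = 13: rhs = 8, matching y values: none (0 points).
  x = 14: rhs = 3, matching y values: none (0 points).
  x = 15: rhs = 6, matching y values: 5, 14 (2 points).
  x = 16: rhs = 4, matching y values: 2, 17 (2 points).
  x = 17: rhs = 3, matching y values: none (0 points).
  x = 18: rhs = 9, matching y values: 3, 16 (2 points).
Total affine count: 15.
Full point count |E(F_19)| = 15 + 1 = 16.
Hasse bound: |16 − (19+1)| = |-4| = 4 ≤ 2√19 ≈ 8.7178 ✓.


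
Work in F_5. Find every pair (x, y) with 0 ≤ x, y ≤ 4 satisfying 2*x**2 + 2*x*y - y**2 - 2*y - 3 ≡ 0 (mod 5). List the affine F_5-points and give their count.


Affine F_5-points: {(1, 2), (1, 3), (2, 0), (2, 2), (3, 0), (3, 4)}; count = 6.

For each of the 25 pairs (x, y) ∈ F_5², evaluate f(x, y) mod 5. Record the zeros.
  x = 0: [0↦2, 1↦4, 2↦4, 3↦2, 4↦3]  zeros at y ∈ ∅
  x = 1: [0↦4, 1↦3, 2↦0, 3↦0, 4↦3]  zeros at y ∈ {2, 3}
  x = 2: [0↦0, 1↦1, 2↦0, 3↦2, 4↦2]  zeros at y ∈ {0, 2}
  x = 3: [0↦0, 1↦3, 2↦4, 3↦3, 4↦0]  zeros at y ∈ {0, 4}
  x = 4: [0↦4, 1↦4, 2↦2, 3↦3, 4↦2]  zeros at y ∈ ∅
Collecting zeros: affine points = {(1, 2), (1, 3), (2, 0), (2, 2), (3, 0), (3, 4)}.
Total count |C(F_5)_aff| = 6.


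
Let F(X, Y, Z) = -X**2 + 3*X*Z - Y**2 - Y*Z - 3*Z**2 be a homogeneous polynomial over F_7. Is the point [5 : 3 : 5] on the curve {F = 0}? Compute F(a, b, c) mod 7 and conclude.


F(5,3,5) ≡ 0 (mod 7); P is on the curve.

Evaluate F(5, 3, 5) term-by-term (mod 7).
  -X**2 ↦ -1·25·1·1 = -25
  3*X*Z ↦ 3·5·1·5 = 75
  -Y**2 ↦ -1·1·9·1 = -9
  -Y*Z ↦ -1·1·3·5 = -15
  -3*Z**2 ↦ -3·1·1·25 = -75
Sum: F(5, 3, 5) = (-25) + (75) + (-9) + (-15) + (-75) = -49.
Reducing mod 7: -49 ≡ 0 (mod 7).
Since F(a, b, c) ≡ 0 (mod 7), P lies on the curve.


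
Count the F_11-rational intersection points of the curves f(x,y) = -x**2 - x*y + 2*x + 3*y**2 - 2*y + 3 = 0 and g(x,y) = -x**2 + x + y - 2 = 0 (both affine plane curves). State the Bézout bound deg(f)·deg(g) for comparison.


Common zeros: {(0, 2), (9, 8), (10, 4)}; count = 3; Bézout bound = 4.

deg(f) = 2, deg(g) = 2, so Bézout bound = 4.
Scan x ∈ F_11. For each x, list the y ∈ F_11 with f(x, y) ≡ 0 and those with g(x, y) ≡ 0 (mod 11); the common zeros in that column are the intersection.
  x = 0: f ≡ 0 at y ∈ {2, 6}; g ≡ 0 at y ∈ {2}; common: {2}.
  x = 1: f ≡ 0 at y ∈ {3, 9}; g ≡ 0 at y ∈ {2}; common: ∅.
  x = 2: f ≡ 0 at y ∈ ∅; g ≡ 0 at y ∈ {4}; common: ∅.
  x = 3: f ≡ 0 at y ∈ {0, 9}; g ≡ 0 at y ∈ {8}; common: ∅.
  x = 4: f ≡ 0 at y ∈ ∅; g ≡ 0 at y ∈ {3}; common: ∅.
  x = 5: f ≡ 0 at y ∈ ∅; g ≡ 0 at y ∈ {0}; common: ∅.
  x = 6: f ≡ 0 at y ∈ ∅; g ≡ 0 at y ∈ {10}; common: ∅.
  x = 7: f ≡ 0 at y ∈ {6, 8}; g ≡ 0 at y ∈ {0}; common: ∅.
  x = 8: f ≡ 0 at y ∈ ∅; g ≡ 0 at y ∈ {3}; common: ∅.
  x = 9: f ≡ 0 at y ∈ {3, 8}; g ≡ 0 at y ∈ {8}; common: {8}.
  x = 10: f ≡ 0 at y ∈ {0, 4}; g ≡ 0 at y ∈ {4}; common: {4}.
Collecting: common zeros = {(0, 2), (9, 8), (10, 4)}, so the count is 3.
Comparison with the Bézout bound: 3 ≤ 4 = deg(f)·deg(g), as expected for curves with no common component (the affine F_11-count falls short of the bound because intersections may lie at infinity, over extension fields, or carry multiplicity).


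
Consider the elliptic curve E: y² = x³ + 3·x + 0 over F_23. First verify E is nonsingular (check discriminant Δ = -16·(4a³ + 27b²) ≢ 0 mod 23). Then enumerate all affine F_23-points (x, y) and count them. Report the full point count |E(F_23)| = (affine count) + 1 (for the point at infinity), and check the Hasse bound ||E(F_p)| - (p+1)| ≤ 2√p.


Affine points = {(0, 0), (1, 2), (1, 21), (3, 6), (3, 17), (5, 5), (5, 18), (6, 2), (6, 21), (10, 8), (10, 15), (12, 4), (12, 19), (14, 7), (14, 16), (15, 4), (15, 19), (16, 2), (16, 21), (19, 4), (19, 19), (21, 3), (21, 20)}; affine count = 23; |E(F_23)| = 24.

Discriminant check: Δ ∝ 4a³ + 27b² = 4·3³ + 27·0² = 4·27 + 27·0 ≡ 16 (mod 23). Nonzero ⇒ E is nonsingular.
For each x ∈ F_23, compute rhs = x³ + 3·x + 0 mod 23, then count y ∈ F_23 with y² ≡ rhs.
  x = 0: rhs = 0, matching y values: 0 (1 points).
  x = 1: rhs = 4, matching y values: 2, 21 (2 points).
  x = 2: rhs = 14, matching y values: none (0 points).
  x = 3: rhs = 13, matching y values: 6, 17 (2 points).
  x = 4: rhs = 7, matching y values: none (0 points).
  x = 5: rhs = 2, matching y values: 5, 18 (2 points).
  x = 6: rhs = 4, matching y values: 2, 21 (2 points).
  x = 7: rhs = 19, matching y values: none (0 points).
  x = 8: rhs = 7, matching y values: none (0 points).
  x = 9: rhs = 20, matching y values: none (0 points).
  x = 10: rhs = 18, matching y values: 8, 15 (2 points).
  x = 11: rhs = 7, matching y values: none (0 points).
  x = 12: rhs = 16, matching y values: 4, 19 (2 points).
  x = 13: rhs = 5, matching y values: none (0 points).
  x = 14: rhs = 3, matching y values: 7, 16 (2 points).
  x = 15: rhs = 16, matching y values: 4, 19 (2 points).
  x = 16: rhs = 4, matching y values: 2, 21 (2 points).
  x = 17: rhs = 19, matching y values: none (0 points).
  x = 18: rhs = 21, matching y values: none (0 points).
  x = 19: rhs = 16, matching y values: 4, 19 (2 points).
  x = 20: rhs = 10, matching y values: none (0 points).
  x = 21: rhs = 9, matching y values: 3, 20 (2 points).
  x = 22: rhs = 19, matching y values: none (0 points).
Total affine count: 23.
Full point count |E(F_23)| = 23 + 1 = 24.
Hasse bound: |24 − (23+1)| = |0| = 0 ≤ 2√23 ≈ 9.5917 ✓.


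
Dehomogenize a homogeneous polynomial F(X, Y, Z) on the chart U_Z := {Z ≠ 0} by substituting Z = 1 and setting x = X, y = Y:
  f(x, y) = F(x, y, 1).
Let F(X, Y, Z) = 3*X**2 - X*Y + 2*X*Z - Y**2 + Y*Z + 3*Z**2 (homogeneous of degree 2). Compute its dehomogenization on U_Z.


f(x, y) = 3*x**2 - x*y + 2*x - y**2 + y + 3

On U_Z we set Z = 1. Each monomial c·X^i·Y^j·Z^k in F becomes c·x^i·y^j·1^k = c·x^i·y^j.
Substituting Z = 1: F(X, Y, 1) = 3*x**2 - x*y + 2*x - y**2 + y + 3.
Note: deg(f) ≤ deg(F) = 2; strict inequality happens when F is divisible by Z (lost terms).


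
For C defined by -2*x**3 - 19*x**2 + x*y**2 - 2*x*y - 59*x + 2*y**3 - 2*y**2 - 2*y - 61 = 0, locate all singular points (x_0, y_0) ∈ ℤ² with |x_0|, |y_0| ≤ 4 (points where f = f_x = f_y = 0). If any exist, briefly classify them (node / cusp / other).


Singular points: {(-3, 1)}; classification: node.

Compute partial derivatives:
  f_x = -6*x**2 - 38*x + y**2 - 2*y - 59.
  f_y = 2*x*y - 2*x + 6*y**2 - 4*y - 2.
Scan x_0 ∈ {−4, ..., 4}. For each x_0, f_y(x_0, y) is a polynomial in y; find its integer roots y ∈ {−4, ..., 4}, then test f_x and f at those candidates.
  x = -4: f_y(-4, y) = 6*y**2 - 12*y + 6; vanishes at y ∈ {1}. (-4, 1): f_x = -4 ≠ 0.
  x = -3: f_y(-3, y) = 6*y**2 - 10*y + 4; vanishes at y ∈ {1}. (-3, 1): f_x = 0, f = 0 — SINGULAR.
  x = -2: f_y(-2, y) = 6*y**2 - 8*y + 2; vanishes at y ∈ {1}. (-2, 1): f_x = -8 ≠ 0.
  x = -1: f_y(-1, y) = 6*y**2 - 6*y; vanishes at y ∈ {0, 1}. (-1, 0): f_x = -27 ≠ 0; (-1, 1): f_x = -28 ≠ 0.
  x = 0: f_y(0, y) = 6*y**2 - 4*y - 2; vanishes at y ∈ {1}. (0, 1): f_x = -60 ≠ 0.
  x = 1: f_y(1, y) = 6*y**2 - 2*y - 4; vanishes at y ∈ {1}. (1, 1): f_x = -104 ≠ 0.
  x = 2: f_y(2, y) = 6*y**2 - 6; vanishes at y ∈ {-1, 1}. (2, -1): f_x = -156 ≠ 0; (2, 1): f_x = -160 ≠ 0.
  x = 3: f_y(3, y) = 6*y**2 + 2*y - 8; vanishes at y ∈ {1}. (3, 1): f_x = -228 ≠ 0.
  x = 4: f_y(4, y) = 6*y**2 + 4*y - 10; vanishes at y ∈ {1}. (4, 1): f_x = -308 ≠ 0.
Only singular point on the grid: (-3, 1).
Classify: substitute x = -3 + u, y = 1 + v and expand: f = -2*u**3 - u**2 + u*v**2 + 2*v**3 + v**2.
No constant or linear terms (consistent with a singular point). Quadratic part: -u**2 + v**2. Cubic part: -2*u**3 + u*v**2 + 2*v**3.
The quadratic part v**2 - u**2 = (v − u)(v + u) splits into two distinct linear factors, so there are two distinct tangent lines y − 1 = ±(x − -3) — this is a node (ordinary double point).
Classification: node.


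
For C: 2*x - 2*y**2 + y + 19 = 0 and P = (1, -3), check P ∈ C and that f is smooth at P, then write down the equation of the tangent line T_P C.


Tangent line at P: 2*x + 13*y + 37 = 0.

Step 1: f(1, -3) = 0, so P lies on C.
Step 2: partial derivatives
  f_x(x, y) = 2, f_y(x, y) = 1 - 4*y.
  f_x(P) = 2, f_y(P) = 13 (gradient nonzero, so P is smooth).
Step 3: tangent line at P: 2·(x − 1) + 13·(y − -3) = 0.
Expanding: 2*x + 13*y + 37 = 0.


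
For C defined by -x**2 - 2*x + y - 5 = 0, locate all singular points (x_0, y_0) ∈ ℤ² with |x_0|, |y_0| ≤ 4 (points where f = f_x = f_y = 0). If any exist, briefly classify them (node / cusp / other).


No singular points in the scanned grid; C is smooth there.

Compute partial derivatives:
  f_x = -2*x - 2.
  f_y = 1.
f_y = 1 is a nonzero constant, so f_y never vanishes: no point (x, y) can satisfy f = f_x = f_y = 0. In particular no (x, y) ∈ {−4, ..., 4}² is singular; the curve is smooth.


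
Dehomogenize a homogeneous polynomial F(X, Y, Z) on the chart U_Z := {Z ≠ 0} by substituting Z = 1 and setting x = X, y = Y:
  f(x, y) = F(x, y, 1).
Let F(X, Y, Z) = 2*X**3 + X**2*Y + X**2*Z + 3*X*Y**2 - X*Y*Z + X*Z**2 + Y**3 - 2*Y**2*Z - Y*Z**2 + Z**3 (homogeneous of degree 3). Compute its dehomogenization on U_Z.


f(x, y) = 2*x**3 + x**2*y + x**2 + 3*x*y**2 - x*y + x + y**3 - 2*y**2 - y + 1

On U_Z we set Z = 1. Each monomial c·X^i·Y^j·Z^k in F becomes c·x^i·y^j·1^k = c·x^i·y^j.
Substituting Z = 1: F(X, Y, 1) = 2*x**3 + x**2*y + x**2 + 3*x*y**2 - x*y + x + y**3 - 2*y**2 - y + 1.
Note: deg(f) ≤ deg(F) = 3; strict inequality happens when F is divisible by Z (lost terms).


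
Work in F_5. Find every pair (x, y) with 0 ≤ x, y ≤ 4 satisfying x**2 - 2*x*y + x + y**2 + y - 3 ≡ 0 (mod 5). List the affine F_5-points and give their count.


Affine F_5-points: {(1, 3), (3, 1), (3, 4), (4, 3), (4, 4)}; count = 5.

For each of the 25 pairs (x, y) ∈ F_5², evaluate f(x, y) mod 5. Record the zeros.
  x = 0: [0↦2, 1↦4, 2↦3, 3↦4, 4↦2]  zeros at y ∈ ∅
  x = 1: [0↦4, 1↦4, 2↦1, 3↦0, 4↦1]  zeros at y ∈ {3}
  x = 2: [0↦3, 1↦1, 2↦1, 3↦3, 4↦2]  zeros at y ∈ ∅
  x = 3: [0↦4, 1↦0, 2↦3, 3↦3, 4↦0]  zeros at y ∈ {1, 4}
  x = 4: [0↦2, 1↦1, 2↦2, 3↦0, 4↦0]  zeros at y ∈ {3, 4}
Collecting zeros: affine points = {(1, 3), (3, 1), (3, 4), (4, 3), (4, 4)}.
Total count |C(F_5)_aff| = 5.


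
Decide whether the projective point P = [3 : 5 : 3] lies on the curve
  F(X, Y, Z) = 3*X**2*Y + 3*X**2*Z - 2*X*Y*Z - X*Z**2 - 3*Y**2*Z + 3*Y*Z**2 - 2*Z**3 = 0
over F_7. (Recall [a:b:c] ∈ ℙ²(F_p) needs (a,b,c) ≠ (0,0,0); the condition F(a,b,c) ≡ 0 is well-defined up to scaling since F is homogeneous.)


F(3,5,3) ≡ 4 (mod 7); P is NOT on the curve.

Evaluate F(3, 5, 3) term-by-term (mod 7).
  3*X**2*Y ↦ 3·9·5·1 = 135
  3*X**2*Z ↦ 3·9·1·3 = 81
  -2*X*Y*Z ↦ -2·3·5·3 = -90
  -X*Z**2 ↦ -1·3·1·9 = -27
  -3*Y**2*Z ↦ -3·1·25·3 = -225
  3*Y*Z**2 ↦ 3·1·5·9 = 135
  -2*Z**3 ↦ -2·1·1·27 = -54
Sum: F(3, 5, 3) = (135) + (81) + (-90) + (-27) + (-225) + (135) + (-54) = -45.
Reducing mod 7: -45 ≡ 4 (mod 7).
Since F(a, b, c) ≡ 4 ≠ 0 (mod 7), P does NOT lie on the curve.


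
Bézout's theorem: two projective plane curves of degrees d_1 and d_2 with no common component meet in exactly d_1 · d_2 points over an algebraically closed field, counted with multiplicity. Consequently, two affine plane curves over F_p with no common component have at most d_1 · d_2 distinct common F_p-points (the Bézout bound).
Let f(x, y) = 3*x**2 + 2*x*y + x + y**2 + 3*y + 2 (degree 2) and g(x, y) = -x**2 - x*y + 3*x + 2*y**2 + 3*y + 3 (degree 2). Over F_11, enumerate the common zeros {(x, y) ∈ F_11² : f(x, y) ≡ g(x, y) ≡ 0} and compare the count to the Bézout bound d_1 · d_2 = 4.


Common zeros: {(4, 1)}; count = 1; Bézout bound = 4.

deg(f) = 2, deg(g) = 2, so Bézout bound = 4.
Scan x ∈ F_11. For each x, list the y ∈ F_11 with f(x, y) ≡ 0 and those with g(x, y) ≡ 0 (mod 11); the common zeros in that column are the intersection.
  x = 0: f ≡ 0 at y ∈ {9, 10}; g ≡ 0 at y ∈ ∅; common: ∅.
  x = 1: f ≡ 0 at y ∈ {8, 9}; g ≡ 0 at y ∈ ∅; common: ∅.
  x = 2: f ≡ 0 at y ∈ ∅; g ≡ 0 at y ∈ {7, 9}; common: ∅.
  x = 3: f ≡ 0 at y ∈ ∅; g ≡ 0 at y ∈ {2, 9}; common: ∅.
  x = 4: f ≡ 0 at y ∈ {1, 10}; g ≡ 0 at y ∈ {1, 5}; common: {1}.
  x = 5: f ≡ 0 at y ∈ ∅; g ≡ 0 at y ∈ {5, 7}; common: ∅.
  x = 6: f ≡ 0 at y ∈ {1, 6}; g ≡ 0 at y ∈ ∅; common: ∅.
  x = 7: f ≡ 0 at y ∈ ∅; g ≡ 0 at y ∈ ∅; common: ∅.
  x = 8: f ≡ 0 at y ∈ {6, 8}; g ≡ 0 at y ∈ ∅; common: ∅.
  x = 9: f ≡ 0 at y ∈ ∅; g ≡ 0 at y ∈ {1, 2}; common: ∅.
  x = 10: f ≡ 0 at y ∈ ∅; g ≡ 0 at y ∈ ∅; common: ∅.
Collecting: common zeros = {(4, 1)}, so the count is 1.
Comparison with the Bézout bound: 1 ≤ 4 = deg(f)·deg(g), as expected for curves with no common component (the affine F_11-count falls short of the bound because intersections may lie at infinity, over extension fields, or carry multiplicity).


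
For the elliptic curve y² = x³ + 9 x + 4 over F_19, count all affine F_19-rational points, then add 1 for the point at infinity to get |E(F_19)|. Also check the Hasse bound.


Affine points = {(0, 2), (0, 17), (2, 7), (2, 12), (3, 1), (3, 18), (4, 3), (4, 16), (7, 7), (7, 12), (9, 4), (9, 15), (10, 7), (10, 12), (11, 3), (11, 16), (12, 4), (12, 15), (13, 0), (14, 9), (14, 10), (16, 8), (16, 11), (17, 4), (17, 15)}; affine count = 25; |E(F_19)| = 26.

Discriminant check: Δ ∝ 4a³ + 27b² = 4·9³ + 27·4² = 4·729 + 27·16 ≡ 4 (mod 19). Nonzero ⇒ E is nonsingular.
For each x ∈ F_19, compute rhs = x³ + 9·x + 4 mod 19, then count y ∈ F_19 with y² ≡ rhs.
  x = 0: rhs = 4, matching y values: 2, 17 (2 points).
  x = 1: rhs = 14, matching y values: none (0 points).
  x = 2: rhs = 11, matching y values: 7, 12 (2 points).
  x = 3: rhs = 1, matching y values: 1, 18 (2 points).
  x = 4: rhs = 9, matching y values: 3, 16 (2 points).
  x = 5: rhs = 3, matching y values: none (0 points).
  x = 6: rhs = 8, matching y values: none (0 points).
  x = 7: rhs = 11, matching y values: 7, 12 (2 points).
  x = 8: rhs = 18, matching y values: none (0 points).
  x = 9: rhs = 16, matching y values: 4, 15 (2 points).
  x = 10: rhs = 11, matching y values: 7, 12 (2 points).
  x = 11: rhs = 9, matching y values: 3, 16 (2 points).
  x = 12: rhs = 16, matching y values: 4, 15 (2 points).
  x = 13: rhs = 0, matching y values: 0 (1 points).
  x = 14: rhs = 5, matching y values: 9, 10 (2 points).
  x = 15: rhs = 18, matching y values: none (0 points).
  x = 16: rhs = 7, matching y values: 8, 11 (2 points).
  x = 17: rhs = 16, matching y values: 4, 15 (2 points).
  x = 18: rhs = 13, matching y values: none (0 points).
Total affine count: 25.
Full point count |E(F_19)| = 25 + 1 = 26.
Hasse bound: |26 − (19+1)| = |6| = 6 ≤ 2√19 ≈ 8.7178 ✓.


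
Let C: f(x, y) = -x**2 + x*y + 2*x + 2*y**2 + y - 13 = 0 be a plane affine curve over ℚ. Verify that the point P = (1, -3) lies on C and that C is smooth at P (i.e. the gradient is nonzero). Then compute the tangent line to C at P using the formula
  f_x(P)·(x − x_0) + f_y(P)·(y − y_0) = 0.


Tangent line at P: -3*x - 10*y - 27 = 0.

Step 1: f(1, -3) = 0, so P lies on C.
Step 2: partial derivatives
  f_x(x, y) = -2*x + y + 2, f_y(x, y) = x + 4*y + 1.
  f_x(P) = -3, f_y(P) = -10 (gradient nonzero, so P is smooth).
Step 3: tangent line at P: -3·(x − 1) + -10·(y − -3) = 0.
Expanding: -3*x - 10*y - 27 = 0.


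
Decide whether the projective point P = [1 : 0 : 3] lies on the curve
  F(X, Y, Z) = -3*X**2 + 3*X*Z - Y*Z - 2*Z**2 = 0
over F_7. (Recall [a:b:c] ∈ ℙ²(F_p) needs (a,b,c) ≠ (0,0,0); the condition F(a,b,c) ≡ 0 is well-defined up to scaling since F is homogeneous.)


F(1,0,3) ≡ 2 (mod 7); P is NOT on the curve.

Evaluate F(1, 0, 3) term-by-term (mod 7).
  -3*X**2 ↦ -3·1·1·1 = -3
  3*X*Z ↦ 3·1·1·3 = 9
  -Y*Z ↦ -1·1·0·3 = 0
  -2*Z**2 ↦ -2·1·1·9 = -18
Sum: F(1, 0, 3) = (-3) + (9) + (0) + (-18) = -12.
Reducing mod 7: -12 ≡ 2 (mod 7).
Since F(a, b, c) ≡ 2 ≠ 0 (mod 7), P does NOT lie on the curve.


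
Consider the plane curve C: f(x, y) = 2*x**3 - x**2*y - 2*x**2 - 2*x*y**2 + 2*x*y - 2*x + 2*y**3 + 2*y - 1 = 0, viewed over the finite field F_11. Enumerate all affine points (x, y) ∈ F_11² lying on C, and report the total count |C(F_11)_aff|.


Affine F_11-points: {(1, 1), (1, 2), (1, 9), (2, 9), (3, 10), (6, 5), (7, 1), (7, 5), (8, 9), (10, 1), (10, 3), (10, 6)}; count = 12.

For each of the 121 pairs (x, y) ∈ F_11², evaluate f(x, y) mod 11. Record the zeros.
  x = 0: [0↦10, 1↦3, 2↦8, 3↦4, 4↦3, 5↦6, 6↦3, 7↦6, 8↦5, 9↦1, 10↦6]  zeros at y ∈ ∅
  x = 1: [0↦8, 1↦0, 2↦0, 3↦9, 4↦6, 5↦3, 6↦1, 7↦1, 8↦4, 9↦0, 10↦1]  zeros at y ∈ {1, 2, 9}
  x = 2: [0↦3, 1↦3, 2↦7, 3↦5, 4↦9, 5↦9, 6↦6, 7↦1, 8↦6, 9↦0, 10↦6]  zeros at y ∈ {9}
  x = 3: [0↦7, 1↦2, 2↦8, 3↦4, 4↦2, 5↦3, 6↦8, 7↦7, 8↦1, 9↦2, 10↦0]  zeros at y ∈ {10}
  x = 4: [0↦10, 1↦9, 2↦4, 3↦7, 4↦8, 5↦8, 6↦8, 7↦9, 8↦1, 9↦7, 10↦6]  zeros at y ∈ ∅
  x = 5: [0↦2, 1↦3, 2↦7, 3↦4, 4↦6, 5↦3, 6↦7, 7↦8, 8↦7, 9↦5, 10↦3]  zeros at y ∈ ∅
  x = 6: [0↦6, 1↦7, 2↦7, 3↦7, 4↦8, 5↦0, 6↦6, 7↦5, 8↦9, 9↦8, 10↦3]  zeros at y ∈ {5}
  x = 7: [0↦1, 1↦0, 2↦5, 3↦6, 4↦4, 5↦0, 6↦6, 7↦1, 8↦8, 9↦6, 10↦7]  zeros at y ∈ {1, 5}
  x = 8: [0↦10, 1↦5, 2↦2, 3↦2, 4↦6, 5↦4, 6↦8, 7↦8, 8↦5, 9↦0, 10↦5]  zeros at y ∈ {9}
  x = 9: [0↦1, 1↦1, 2↦10, 3↦7, 4↦4, 5↦2, 6↦2, 7↦5, 8↦1, 9↦2, 10↦9]  zeros at y ∈ ∅
  x = 10: [0↦8, 1↦0, 2↦8, 3↦0, 4↦10, 5↦6, 6↦0, 7↦4, 8↦8, 9↦2, 10↦9]  zeros at y ∈ {1, 3, 6}
Collecting zeros: affine points = {(1, 1), (1, 2), (1, 9), (2, 9), (3, 10), (6, 5), (7, 1), (7, 5), (8, 9), (10, 1), (10, 3), (10, 6)}.
Total count |C(F_11)_aff| = 12.


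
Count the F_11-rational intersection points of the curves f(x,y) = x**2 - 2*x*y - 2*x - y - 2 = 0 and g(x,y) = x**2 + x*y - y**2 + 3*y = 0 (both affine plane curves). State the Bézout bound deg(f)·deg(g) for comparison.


Common zeros: ∅; count = 0; Bézout bound = 4.

deg(f) = 2, deg(g) = 2, so Bézout bound = 4.
Scan x ∈ F_11. For each x, list the y ∈ F_11 with f(x, y) ≡ 0 and those with g(x, y) ≡ 0 (mod 11); the common zeros in that column are the intersection.
  x = 0: f ≡ 0 at y ∈ {9}; g ≡ 0 at y ∈ {0, 3}; common: ∅.
  x = 1: f ≡ 0 at y ∈ {10}; g ≡ 0 at y ∈ {6, 9}; common: ∅.
  x = 2: f ≡ 0 at y ∈ {4}; g ≡ 0 at y ∈ ∅; common: ∅.
  x = 3: f ≡ 0 at y ∈ {8}; g ≡ 0 at y ∈ ∅; common: ∅.
  x = 4: f ≡ 0 at y ∈ {8}; g ≡ 0 at y ∈ {1, 6}; common: ∅.
  x = 5: f ≡ 0 at y ∈ ∅; g ≡ 0 at y ∈ ∅; common: ∅.
  x = 6: f ≡ 0 at y ∈ {0}; g ≡ 0 at y ∈ {1, 8}; common: ∅.
  x = 7: f ≡ 0 at y ∈ {0}; g ≡ 0 at y ∈ ∅; common: ∅.
  x = 8: f ≡ 0 at y ∈ {4}; g ≡ 0 at y ∈ {3, 8}; common: ∅.
  x = 9: f ≡ 0 at y ∈ {9}; g ≡ 0 at y ∈ ∅; common: ∅.
  x = 10: f ≡ 0 at y ∈ {10}; g ≡ 0 at y ∈ ∅; common: ∅.
Collecting: common zeros = ∅, so the count is 0.
Comparison with the Bézout bound: 0 ≤ 4 = deg(f)·deg(g), as expected for curves with no common component (the affine F_11-count falls short of the bound because intersections may lie at infinity, over extension fields, or carry multiplicity).


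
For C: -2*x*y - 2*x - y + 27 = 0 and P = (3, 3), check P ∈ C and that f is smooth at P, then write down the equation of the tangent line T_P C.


Tangent line at P: -8*x - 7*y + 45 = 0.

Step 1: f(3, 3) = 0, so P lies on C.
Step 2: partial derivatives
  f_x(x, y) = -2*y - 2, f_y(x, y) = -2*x - 1.
  f_x(P) = -8, f_y(P) = -7 (gradient nonzero, so P is smooth).
Step 3: tangent line at P: -8·(x − 3) + -7·(y − 3) = 0.
Expanding: -8*x - 7*y + 45 = 0.


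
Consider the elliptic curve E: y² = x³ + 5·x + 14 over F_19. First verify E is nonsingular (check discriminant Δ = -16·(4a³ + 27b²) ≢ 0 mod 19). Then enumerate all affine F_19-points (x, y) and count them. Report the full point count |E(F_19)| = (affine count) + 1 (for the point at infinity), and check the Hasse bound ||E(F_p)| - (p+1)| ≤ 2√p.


Affine points = {(1, 1), (1, 18), (9, 3), (9, 16), (10, 0), (12, 4), (12, 15), (14, 4), (14, 15), (15, 5), (15, 14)}; affine count = 11; |E(F_19)| = 12.

Discriminant check: Δ ∝ 4a³ + 27b² = 4·5³ + 27·14² = 4·125 + 27·196 ≡ 16 (mod 19). Nonzero ⇒ E is nonsingular.
For each x ∈ F_19, compute rhs = x³ + 5·x + 14 mod 19, then count y ∈ F_19 with y² ≡ rhs.
  x = 0: rhs = 14, matching y values: none (0 points).
  x = 1: rhs = 1, matching y values: 1, 18 (2 points).
  x = 2: rhs = 13, matching y values: none (0 points).
  x = 3: rhs = 18, matching y values: none (0 points).
  x = 4: rhs = 3, matching y values: none (0 points).
  x = 5: rhs = 12, matching y values: none (0 points).
  x = 6: rhs = 13, matching y values: none (0 points).
  x = 7: rhs = 12, matching y values: none (0 points).
  x = 8: rhs = 15, matching y values: none (0 points).
  x = 9: rhs = 9, matching y values: 3, 16 (2 points).
  x = 10: rhs = 0, matching y values: 0 (1 points).
  x = 11: rhs = 13, matching y values: none (0 points).
  x = 12: rhs = 16, matching y values: 4, 15 (2 points).
  x = 13: rhs = 15, matching y values: none (0 points).
  x = 14: rhs = 16, matching y values: 4, 15 (2 points).
  x = 15: rhs = 6, matching y values: 5, 14 (2 points).
  x = 16: rhs = 10, matching y values: none (0 points).
  x = 17: rhs = 15, matching y values: none (0 points).
  x = 18: rhs = 8, matching y values: none (0 points).
Total affine count: 11.
Full point count |E(F_19)| = 11 + 1 = 12.
Hasse bound: |12 − (19+1)| = |-8| = 8 ≤ 2√19 ≈ 8.7178 ✓.


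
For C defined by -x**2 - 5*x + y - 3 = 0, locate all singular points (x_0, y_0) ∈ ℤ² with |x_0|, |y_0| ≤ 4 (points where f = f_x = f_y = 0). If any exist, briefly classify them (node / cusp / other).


No singular points in the scanned grid; C is smooth there.

Compute partial derivatives:
  f_x = -2*x - 5.
  f_y = 1.
f_y = 1 is a nonzero constant, so f_y never vanishes: no point (x, y) can satisfy f = f_x = f_y = 0. In particular no (x, y) ∈ {−4, ..., 4}² is singular; the curve is smooth.


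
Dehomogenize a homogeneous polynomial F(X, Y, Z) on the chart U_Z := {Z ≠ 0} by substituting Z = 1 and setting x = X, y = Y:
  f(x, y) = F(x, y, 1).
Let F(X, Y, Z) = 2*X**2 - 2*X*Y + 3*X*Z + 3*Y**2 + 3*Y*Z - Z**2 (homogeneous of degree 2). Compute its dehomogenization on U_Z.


f(x, y) = 2*x**2 - 2*x*y + 3*x + 3*y**2 + 3*y - 1

On U_Z we set Z = 1. Each monomial c·X^i·Y^j·Z^k in F becomes c·x^i·y^j·1^k = c·x^i·y^j.
Substituting Z = 1: F(X, Y, 1) = 2*x**2 - 2*x*y + 3*x + 3*y**2 + 3*y - 1.
Note: deg(f) ≤ deg(F) = 2; strict inequality happens when F is divisible by Z (lost terms).


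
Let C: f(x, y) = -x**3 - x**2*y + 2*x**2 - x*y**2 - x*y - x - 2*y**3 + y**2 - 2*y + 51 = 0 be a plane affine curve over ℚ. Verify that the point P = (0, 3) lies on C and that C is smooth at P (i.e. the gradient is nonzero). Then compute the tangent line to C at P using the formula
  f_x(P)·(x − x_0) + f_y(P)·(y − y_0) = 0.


Tangent line at P: -13*x - 50*y + 150 = 0.

Step 1: f(0, 3) = 0, so P lies on C.
Step 2: partial derivatives
  f_x(x, y) = -3*x**2 - 2*x*y + 4*x - y**2 - y - 1, f_y(x, y) = -x**2 - 2*x*y - x - 6*y**2 + 2*y - 2.
  f_x(P) = -13, f_y(P) = -50 (gradient nonzero, so P is smooth).
Step 3: tangent line at P: -13·(x − 0) + -50·(y − 3) = 0.
Expanding: -13*x - 50*y + 150 = 0.


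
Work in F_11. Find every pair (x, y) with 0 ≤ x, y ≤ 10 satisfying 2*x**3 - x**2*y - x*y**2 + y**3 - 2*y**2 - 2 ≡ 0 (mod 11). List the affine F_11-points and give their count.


Affine F_11-points: {(1, 0), (3, 2), (3, 4), (3, 10), (6, 9), (7, 1), (9, 7), (9, 8), (10, 3)}; count = 9.

For each of the 121 pairs (x, y) ∈ F_11², evaluate f(x, y) mod 11. Record the zeros.
  x = 0: [0↦9, 1↦8, 2↦9, 3↦7, 4↦8, 5↦7, 6↦10, 7↦1, 8↦8, 9↦4, 10↦6]  zeros at y ∈ ∅
  x = 1: [0↦0, 1↦8, 2↦5, 3↦8, 4↦1, 5↦1, 6↦3, 7↦2, 8↦4, 9↦4, 10↦8]  zeros at y ∈ {0}
  x = 2: [0↦3, 1↦7, 2↦9, 3↦4, 4↦9, 5↦8, 6↦7, 7↦1, 8↦7, 9↦9, 10↦2]  zeros at y ∈ ∅
  x = 3: [0↦8, 1↦6, 2↦0, 3↦7, 4↦0, 5↦7, 6↦1, 7↦10, 8↦7, 9↦9, 10↦0]  zeros at y ∈ {2, 4, 10}
  x = 4: [0↦5, 1↦6, 2↦1, 3↦7, 4↦8, 5↦10, 6↦8, 7↦8, 8↦5, 9↦5, 10↦3]  zeros at y ∈ ∅
  x = 5: [0↦6, 1↦8, 2↦2, 3↦5, 4↦1, 5↦7, 6↦7, 7↦7, 8↦2, 9↦9, 10↦1]  zeros at y ∈ ∅
  x = 6: [0↦1, 1↦2, 2↦4, 3↦2, 4↦2, 5↦10, 6↦10, 7↦8, 8↦10, 9↦0, 10↦6]  zeros at y ∈ {9}
  x = 7: [0↦2, 1↦0, 2↦8, 3↦10, 4↦1, 5↦9, 6↦7, 7↦1, 8↦8, 9↦1, 10↦8]  zeros at y ∈ {1}
  x = 8: [0↦10, 1↦3, 2↦4, 3↦8, 4↦10, 5↦5, 6↦10, 7↦9, 8↦8, 9↦2, 10↦8]  zeros at y ∈ ∅
  x = 9: [0↦4, 1↦1, 2↦4, 3↦8, 4↦8, 5↦10, 6↦9, 7↦0, 8↦0, 9↦4, 10↦7]  zeros at y ∈ {7, 8}
  x = 10: [0↦7, 1↦6, 2↦9, 3↦0, 4↦7, 5↦3, 6↦5, 7↦8, 8↦7, 9↦8, 10↦6]  zeros at y ∈ {3}
Collecting zeros: affine points = {(1, 0), (3, 2), (3, 4), (3, 10), (6, 9), (7, 1), (9, 7), (9, 8), (10, 3)}.
Total count |C(F_11)_aff| = 9.


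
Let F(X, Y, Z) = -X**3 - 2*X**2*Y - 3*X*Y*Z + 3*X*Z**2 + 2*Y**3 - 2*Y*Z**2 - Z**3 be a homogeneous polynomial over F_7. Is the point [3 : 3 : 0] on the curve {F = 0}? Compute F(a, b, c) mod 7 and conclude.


F(3,3,0) ≡ 1 (mod 7); P is NOT on the curve.

Evaluate F(3, 3, 0) term-by-term (mod 7).
  -X**3 ↦ -1·27·1·1 = -27
  -2*X**2*Y ↦ -2·9·3·1 = -54
  -3*X*Y*Z ↦ -3·3·3·0 = 0
  3*X*Z**2 ↦ 3·3·1·0 = 0
  2*Y**3 ↦ 2·1·27·1 = 54
  -2*Y*Z**2 ↦ -2·1·3·0 = 0
  -Z**3 ↦ -1·1·1·0 = 0
Sum: F(3, 3, 0) = (-27) + (-54) + (0) + (0) + (54) + (0) + (0) = -27.
Reducing mod 7: -27 ≡ 1 (mod 7).
Since F(a, b, c) ≡ 1 ≠ 0 (mod 7), P does NOT lie on the curve.


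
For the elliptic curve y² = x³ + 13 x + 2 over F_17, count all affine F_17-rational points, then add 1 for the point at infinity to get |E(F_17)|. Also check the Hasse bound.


Affine points = {(0, 6), (0, 11), (1, 4), (1, 13), (2, 6), (2, 11), (3, 0), (4, 4), (4, 13), (9, 7), (9, 10), (12, 4), (12, 13), (14, 2), (14, 15), (15, 6), (15, 11)}; affine count = 17; |E(F_17)| = 18.

Discriminant check: Δ ∝ 4a³ + 27b² = 4·13³ + 27·2² = 4·2197 + 27·4 ≡ 5 (mod 17). Nonzero ⇒ E is nonsingular.
For each x ∈ F_17, compute rhs = x³ + 13·x + 2 mod 17, then count y ∈ F_17 with y² ≡ rhs.
  x = 0: rhs = 2, matching y values: 6, 11 (2 points).
  x = 1: rhs = 16, matching y values: 4, 13 (2 points).
  x = 2: rhs = 2, matching y values: 6, 11 (2 points).
  x = 3: rhs = 0, matching y values: 0 (1 points).
  x = 4: rhs = 16, matching y values: 4, 13 (2 points).
  x = 5: rhs = 5, matching y values: none (0 points).
  x = 6: rhs = 7, matching y values: none (0 points).
  x = 7: rhs = 11, matching y values: none (0 points).
  x = 8: rhs = 6, matching y values: none (0 points).
  x = 9: rhs = 15, matching y values: 7, 10 (2 points).
  x = 10: rhs = 10, matching y values: none (0 points).
  x = 11: rhs = 14, matching y values: none (0 points).
  x = 12: rhs = 16, matching y values: 4, 13 (2 points).
  x = 13: rhs = 5, matching y values: none (0 points).
  x = 14: rhs = 4, matching y values: 2, 15 (2 points).
  x = 15: rhs = 2, matching y values: 6, 11 (2 points).
  x = 16: rhs = 5, matching y values: none (0 points).
Total affine count: 17.
Full point count |E(F_17)| = 17 + 1 = 18.
Hasse bound: |18 − (17+1)| = |0| = 0 ≤ 2√17 ≈ 8.2462 ✓.


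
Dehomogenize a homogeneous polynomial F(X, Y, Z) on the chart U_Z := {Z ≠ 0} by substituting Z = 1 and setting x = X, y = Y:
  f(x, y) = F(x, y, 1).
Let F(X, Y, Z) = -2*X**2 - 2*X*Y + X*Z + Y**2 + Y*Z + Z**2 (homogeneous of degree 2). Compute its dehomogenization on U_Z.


f(x, y) = -2*x**2 - 2*x*y + x + y**2 + y + 1

On U_Z we set Z = 1. Each monomial c·X^i·Y^j·Z^k in F becomes c·x^i·y^j·1^k = c·x^i·y^j.
Substituting Z = 1: F(X, Y, 1) = -2*x**2 - 2*x*y + x + y**2 + y + 1.
Note: deg(f) ≤ deg(F) = 2; strict inequality happens when F is divisible by Z (lost terms).


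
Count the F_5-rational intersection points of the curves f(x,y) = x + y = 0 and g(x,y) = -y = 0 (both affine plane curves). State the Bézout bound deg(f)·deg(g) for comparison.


Common zeros: {(0, 0)}; count = 1; Bézout bound = 1.

deg(f) = 1, deg(g) = 1, so Bézout bound = 1.
Scan x ∈ F_5. For each x, list the y ∈ F_5 with f(x, y) ≡ 0 and those with g(x, y) ≡ 0 (mod 5); the common zeros in that column are the intersection.
  x = 0: f ≡ 0 at y ∈ {0}; g ≡ 0 at y ∈ {0}; common: {0}.
  x = 1: f ≡ 0 at y ∈ {4}; g ≡ 0 at y ∈ {0}; common: ∅.
  x = 2: f ≡ 0 at y ∈ {3}; g ≡ 0 at y ∈ {0}; common: ∅.
  x = 3: f ≡ 0 at y ∈ {2}; g ≡ 0 at y ∈ {0}; common: ∅.
  x = 4: f ≡ 0 at y ∈ {1}; g ≡ 0 at y ∈ {0}; common: ∅.
Collecting: common zeros = {(0, 0)}, so the count is 1.
Comparison with the Bézout bound: 1 ≤ 1 = deg(f)·deg(g), as expected for curves with no common component (the bound is attained).


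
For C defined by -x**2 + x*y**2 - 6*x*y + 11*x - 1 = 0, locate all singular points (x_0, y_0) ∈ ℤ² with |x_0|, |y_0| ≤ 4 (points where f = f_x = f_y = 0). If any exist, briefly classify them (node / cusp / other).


Singular points: {(1, 3)}; classification: node.

Compute partial derivatives:
  f_x = -2*x + y**2 - 6*y + 11.
  f_y = 2*x*y - 6*x.
Scan x_0 ∈ {−4, ..., 4}. For each x_0, f_y(x_0, y) is a polynomial in y; find its integer roots y ∈ {−4, ..., 4}, then test f_x and f at those candidates.
  x = -4: f_y(-4, y) = 24 - 8*y; vanishes at y ∈ {3}. (-4, 3): f_x = 10 ≠ 0.
  x = -3: f_y(-3, y) = 18 - 6*y; vanishes at y ∈ {3}. (-3, 3): f_x = 8 ≠ 0.
  x = -2: f_y(-2, y) = 12 - 4*y; vanishes at y ∈ {3}. (-2, 3): f_x = 6 ≠ 0.
  x = -1: f_y(-1, y) = 6 - 2*y; vanishes at y ∈ {3}. (-1, 3): f_x = 4 ≠ 0.
  x = 0: f_y(0, y) = 0; vanishes at y ∈ {-4, -3, -2, -1, 0, 1, 2, 3, 4}. (0, -4): f_x = 51 ≠ 0; (0, -3): f_x = 38 ≠ 0; (0, -2): f_x = 27 ≠ 0; (0, -1): f_x = 18 ≠ 0; (0, 0): f_x = 11 ≠ 0; (0, 1): f_x = 6 ≠ 0; (0, 2): f_x = 3 ≠ 0; (0, 3): f_x = 2 ≠ 0; (0, 4): f_x = 3 ≠ 0.
  x = 1: f_y(1, y) = 2*y - 6; vanishes at y ∈ {3}. (1, 3): f_x = 0, f = 0 — SINGULAR.
  x = 2: f_y(2, y) = 4*y - 12; vanishes at y ∈ {3}. (2, 3): f_x = -2 ≠ 0.
  x = 3: f_y(3, y) = 6*y - 18; vanishes at y ∈ {3}. (3, 3): f_x = -4 ≠ 0.
  x = 4: f_y(4, y) = 8*y - 24; vanishes at y ∈ {3}. (4, 3): f_x = -6 ≠ 0.
Only singular point on the grid: (1, 3).
Classify: substitute x = 1 + u, y = 3 + v and expand: f = -u**2 + u*v**2 + v**2.
No constant or linear terms (consistent with a singular point). Quadratic part: -u**2 + v**2. Cubic part: u*v**2.
The quadratic part v**2 - u**2 = (v − u)(v + u) splits into two distinct linear factors, so there are two distinct tangent lines y − 3 = ±(x − 1) — this is a node (ordinary double point).
Classification: node.
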